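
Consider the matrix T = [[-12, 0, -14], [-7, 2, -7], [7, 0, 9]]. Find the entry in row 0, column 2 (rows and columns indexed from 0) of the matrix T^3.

Characteristic polynomial: r^3 + r^2 - 16r + 20 = (r - 2)^2(r + 5), so the eigenvalues are -5, 2, 2.
r=-5: eigenvector (2, 1, -1).
r=2: eigenvector (0, 1, 0).
r=2: eigenvector (-1, -1, 1).
P = [[2, 0, -1], [1, 1, -1], [-1, 0, 1]], D = diag(-5, 2, 2), P⁻¹ = [[1, 0, 1], [0, 1, 1], [1, 0, 2]].
T³ = P·diag(-125, 8, 8)·P⁻¹ = [[-258, 0, -266], [-133, 8, -133], [133, 0, 141]].
The requested entry is -266.

-266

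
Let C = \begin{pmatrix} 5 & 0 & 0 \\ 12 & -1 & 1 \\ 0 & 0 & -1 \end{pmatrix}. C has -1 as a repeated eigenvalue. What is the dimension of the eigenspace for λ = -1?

C + 1I = [[6, 0, 0], [12, 0, 1], [0, 0, 0]].
This matrix has rank 2, so its null space has dimension 3 − 2 = 1.

1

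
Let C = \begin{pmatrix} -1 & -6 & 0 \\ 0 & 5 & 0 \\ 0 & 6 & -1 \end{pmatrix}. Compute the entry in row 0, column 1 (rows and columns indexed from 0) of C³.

Characteristic polynomial: r^3 - 3r^2 - 9r - 5 = (r - 5)(r + 1)^2, so the eigenvalues are -1, -1, 5.
r=-1: eigenvector (1, 0, 0).
r=5: eigenvector (-1, 1, 1).
r=-1: eigenvector (-1, 0, 1).
P = [[1, -1, -1], [0, 1, 0], [0, 1, 1]], D = diag(-1, 5, -1), P⁻¹ = [[1, 0, 1], [0, 1, 0], [0, -1, 1]].
C³ = P·diag(-1, 125, -1)·P⁻¹ = [[-1, -126, 0], [0, 125, 0], [0, 126, -1]].
The requested entry is -126.

-126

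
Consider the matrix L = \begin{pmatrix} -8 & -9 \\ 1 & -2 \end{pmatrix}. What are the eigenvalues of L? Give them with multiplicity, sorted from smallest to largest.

Characteristic polynomial: p(μ) = μ^2 + 10μ + 25 = (μ + 5)^2.
Roots (with multiplicity): -5, -5.

-5, -5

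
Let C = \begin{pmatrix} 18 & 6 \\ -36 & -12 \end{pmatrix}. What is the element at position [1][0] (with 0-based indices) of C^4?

Characteristic polynomial: λ^2 - 6λ = λ(λ - 6), so the eigenvalues are 0, 6.
λ=0: eigenvector (1, -3).
λ=6: eigenvector (1, -2).
P = [[1, 1], [-3, -2]], D = diag(0, 6), P⁻¹ = [[-2, -1], [3, 1]].
C⁴ = P·diag(0, 1296)·P⁻¹ = [[3888, 1296], [-7776, -2592]].
The requested entry is -7776.

-7776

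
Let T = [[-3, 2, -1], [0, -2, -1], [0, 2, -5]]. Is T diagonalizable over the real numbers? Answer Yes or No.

Characteristic polynomial: p(r) = r^3 + 10r^2 + 33r + 36 = (r + 3)^2(r + 4).
r = -3 has algebraic multiplicity 2; rank(T + 3I) = 2, so geometric multiplicity = 1.
Geometric multiplicity < algebraic multiplicity, so T is not diagonalizable.

No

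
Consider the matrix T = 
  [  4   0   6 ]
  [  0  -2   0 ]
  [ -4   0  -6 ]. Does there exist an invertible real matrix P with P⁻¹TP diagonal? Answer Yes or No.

Yes

Characteristic polynomial: p(r) = r^3 + 4r^2 + 4r = r(r + 2)^2.
r = -2 has algebraic multiplicity 2; rank(T + 2I) = 1, so geometric multiplicity = 2.
Every eigenvalue has geometric = algebraic multiplicity, so T is diagonalizable.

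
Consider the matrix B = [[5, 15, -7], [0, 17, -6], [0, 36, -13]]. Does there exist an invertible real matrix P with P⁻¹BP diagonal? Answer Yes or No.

No

Characteristic polynomial: p(t) = t^3 - 9t^2 + 15t + 25 = (t - 5)^2(t + 1).
t = 5 has algebraic multiplicity 2; rank(B − 5I) = 2, so geometric multiplicity = 1.
Geometric multiplicity < algebraic multiplicity, so B is not diagonalizable.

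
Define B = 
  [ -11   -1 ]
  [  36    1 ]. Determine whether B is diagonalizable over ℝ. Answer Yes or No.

Characteristic polynomial: p(λ) = λ^2 + 10λ + 25 = (λ + 5)^2.
λ = -5 has algebraic multiplicity 2; rank(B + 5I) = 1, so geometric multiplicity = 1.
Geometric multiplicity < algebraic multiplicity, so B is not diagonalizable.

No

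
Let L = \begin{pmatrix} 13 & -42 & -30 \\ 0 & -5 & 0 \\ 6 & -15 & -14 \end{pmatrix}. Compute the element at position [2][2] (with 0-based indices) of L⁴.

Characteristic polynomial: μ^3 + 6μ^2 + 3μ - 10 = (μ - 1)(μ + 2)(μ + 5), so the eigenvalues are -5, -2, 1.
μ=1: eigenvector (5, 0, 2).
μ=-5: eigenvector (4, 1, 1).
μ=-2: eigenvector (2, 0, 1).
P = [[5, 4, 2], [0, 1, 0], [2, 1, 1]], D = diag(1, -5, -2), P⁻¹ = [[1, -2, -2], [0, 1, 0], [-2, 3, 5]].
L⁴ = P·diag(1, 625, 16)·P⁻¹ = [[-59, 2586, 150], [0, 625, 0], [-30, 669, 76]].
The requested entry is 76.

76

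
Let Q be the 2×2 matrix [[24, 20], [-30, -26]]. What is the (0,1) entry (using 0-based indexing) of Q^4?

-2080

Characteristic polynomial: s^2 + 2s - 24 = (s - 4)(s + 6), so the eigenvalues are -6, 4.
s=4: eigenvector (-1, 1).
s=-6: eigenvector (-2, 3).
P = [[-1, -2], [1, 3]], D = diag(4, -6), P⁻¹ = [[-3, -2], [1, 1]].
Q⁴ = P·diag(256, 1296)·P⁻¹ = [[-1824, -2080], [3120, 3376]].
The requested entry is -2080.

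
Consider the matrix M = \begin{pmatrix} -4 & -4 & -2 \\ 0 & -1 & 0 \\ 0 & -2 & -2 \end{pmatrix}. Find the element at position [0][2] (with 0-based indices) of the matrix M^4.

240

Characteristic polynomial: t^3 + 7t^2 + 14t + 8 = (t + 1)(t + 2)(t + 4), so the eigenvalues are -4, -2, -1.
t=-4: eigenvector (1, 0, 0).
t=-1: eigenvector (0, 1, -2).
t=-2: eigenvector (-1, 0, 1).
P = [[1, 0, -1], [0, 1, 0], [0, -2, 1]], D = diag(-4, -1, -2), P⁻¹ = [[1, 2, 1], [0, 1, 0], [0, 2, 1]].
M⁴ = P·diag(256, 1, 16)·P⁻¹ = [[256, 480, 240], [0, 1, 0], [0, 30, 16]].
The requested entry is 240.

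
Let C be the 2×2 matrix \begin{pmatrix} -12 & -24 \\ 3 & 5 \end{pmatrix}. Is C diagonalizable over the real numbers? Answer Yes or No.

Characteristic polynomial: p(s) = s^2 + 7s + 12 = (s + 3)(s + 4).
All 2 eigenvalues are distinct, so C is diagonalizable.

Yes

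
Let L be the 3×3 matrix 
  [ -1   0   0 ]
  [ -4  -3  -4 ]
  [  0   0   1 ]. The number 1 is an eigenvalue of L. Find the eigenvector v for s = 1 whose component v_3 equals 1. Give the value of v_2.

-1

L − 1I = [[-2, 0, 0], [-4, -4, -4], [0, 0, 0]].
Solving (L − 1I)v = 0 gives the eigenspace spanned by (0, -1, 1).
With v_3 = 1, v = (0, -1, 1), so v_2 = -1.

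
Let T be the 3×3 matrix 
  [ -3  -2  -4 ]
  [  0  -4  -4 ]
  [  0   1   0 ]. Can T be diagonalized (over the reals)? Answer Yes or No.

Characteristic polynomial: p(λ) = λ^3 + 7λ^2 + 16λ + 12 = (λ + 2)^2(λ + 3).
λ = -2 has algebraic multiplicity 2; rank(T + 2I) = 2, so geometric multiplicity = 1.
Geometric multiplicity < algebraic multiplicity, so T is not diagonalizable.

No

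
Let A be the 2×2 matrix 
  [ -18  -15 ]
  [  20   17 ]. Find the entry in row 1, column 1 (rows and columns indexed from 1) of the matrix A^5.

-1068

Characteristic polynomial: s^2 + s - 6 = (s - 2)(s + 3), so the eigenvalues are -3, 2.
s=-3: eigenvector (1, -1).
s=2: eigenvector (-3, 4).
P = [[1, -3], [-1, 4]], D = diag(-3, 2), P⁻¹ = [[4, 3], [1, 1]].
A⁵ = P·diag(-243, 32)·P⁻¹ = [[-1068, -825], [1100, 857]].
The requested entry is -1068.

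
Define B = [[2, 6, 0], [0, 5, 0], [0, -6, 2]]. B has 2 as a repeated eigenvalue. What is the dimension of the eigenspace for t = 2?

B − 2I = [[0, 6, 0], [0, 3, 0], [0, -6, 0]].
This matrix has rank 1, so its null space has dimension 3 − 1 = 2.

2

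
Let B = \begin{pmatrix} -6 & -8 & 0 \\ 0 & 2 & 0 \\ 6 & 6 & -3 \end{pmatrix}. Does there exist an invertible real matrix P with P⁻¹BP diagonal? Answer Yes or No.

Characteristic polynomial: p(t) = t^3 + 7t^2 - 36 = (t - 2)(t + 3)(t + 6).
All 3 eigenvalues are distinct, so B is diagonalizable.

Yes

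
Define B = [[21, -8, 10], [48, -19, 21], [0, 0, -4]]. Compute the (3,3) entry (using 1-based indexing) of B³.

-64

Characteristic polynomial: μ^3 + 2μ^2 - 23μ - 60 = (μ - 5)(μ + 3)(μ + 4), so the eigenvalues are -4, -3, 5.
μ=5: eigenvector (1, 2, 0).
μ=-4: eigenvector (-2, -5, 1).
μ=-3: eigenvector (1, 3, 0).
P = [[1, -2, 1], [2, -5, 3], [0, 1, 0]], D = diag(5, -4, -3), P⁻¹ = [[3, -1, 1], [0, 0, 1], [-2, 1, 1]].
B³ = P·diag(125, -64, -27)·P⁻¹ = [[429, -152, 226], [912, -331, 489], [0, 0, -64]].
The requested entry is -64.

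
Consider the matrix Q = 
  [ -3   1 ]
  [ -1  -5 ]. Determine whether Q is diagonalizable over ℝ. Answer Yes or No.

No

Characteristic polynomial: p(s) = s^2 + 8s + 16 = (s + 4)^2.
s = -4 has algebraic multiplicity 2; rank(Q + 4I) = 1, so geometric multiplicity = 1.
Geometric multiplicity < algebraic multiplicity, so Q is not diagonalizable.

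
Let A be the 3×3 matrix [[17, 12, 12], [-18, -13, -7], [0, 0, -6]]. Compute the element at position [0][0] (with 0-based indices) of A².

Characteristic polynomial: μ^3 + 2μ^2 - 29μ - 30 = (μ - 5)(μ + 1)(μ + 6), so the eigenvalues are -6, -1, 5.
μ=-6: eigenvector (0, -1, 1).
μ=-1: eigenvector (-2, 3, 0).
μ=5: eigenvector (1, -1, 0).
P = [[0, -2, 1], [-1, 3, -1], [1, 0, 0]], D = diag(-6, -1, 5), P⁻¹ = [[0, 0, 1], [1, 1, 1], [3, 2, 2]].
A² = P·diag(36, 1, 25)·P⁻¹ = [[73, 48, 48], [-72, -47, -83], [0, 0, 36]].
The requested entry is 73.

73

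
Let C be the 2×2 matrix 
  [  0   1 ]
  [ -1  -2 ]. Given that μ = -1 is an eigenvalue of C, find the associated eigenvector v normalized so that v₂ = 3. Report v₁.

-3

C + 1I = [[1, 1], [-1, -1]].
Solving (C + 1I)v = 0 gives the eigenspace spanned by (-3, 3).
With v₂ = 3, v = (-3, 3), so v₁ = -3.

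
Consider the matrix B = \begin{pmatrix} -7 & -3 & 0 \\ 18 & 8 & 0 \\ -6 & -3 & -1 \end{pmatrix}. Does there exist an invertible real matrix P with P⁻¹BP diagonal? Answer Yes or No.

Characteristic polynomial: p(λ) = λ^3 - 3λ - 2 = (λ - 2)(λ + 1)^2.
λ = -1 has algebraic multiplicity 2; rank(B + 1I) = 1, so geometric multiplicity = 2.
Every eigenvalue has geometric = algebraic multiplicity, so B is diagonalizable.

Yes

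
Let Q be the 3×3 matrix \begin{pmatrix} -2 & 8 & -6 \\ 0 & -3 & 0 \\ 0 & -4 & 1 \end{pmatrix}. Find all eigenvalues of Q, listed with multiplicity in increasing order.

Characteristic polynomial: p(λ) = λ^3 + 4λ^2 + λ - 6 = (λ - 1)(λ + 2)(λ + 3).
Roots (with multiplicity): -3, -2, 1.

-3, -2, 1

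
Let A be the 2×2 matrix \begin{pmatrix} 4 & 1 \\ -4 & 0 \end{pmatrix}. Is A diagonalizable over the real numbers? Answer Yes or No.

Characteristic polynomial: p(λ) = λ^2 - 4λ + 4 = (λ - 2)^2.
λ = 2 has algebraic multiplicity 2; rank(A − 2I) = 1, so geometric multiplicity = 1.
Geometric multiplicity < algebraic multiplicity, so A is not diagonalizable.

No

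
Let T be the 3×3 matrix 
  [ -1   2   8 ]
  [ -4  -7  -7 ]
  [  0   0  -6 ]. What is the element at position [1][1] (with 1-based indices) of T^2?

-7

Characteristic polynomial: s^3 + 14s^2 + 63s + 90 = (s + 3)(s + 5)(s + 6), so the eigenvalues are -6, -5, -3.
s=-5: eigenvector (1, -2, 0).
s=-3: eigenvector (1, -1, 0).
s=-6: eigenvector (-2, 1, 1).
P = [[1, 1, -2], [-2, -1, 1], [0, 0, 1]], D = diag(-5, -3, -6), P⁻¹ = [[-1, -1, -1], [2, 1, 3], [0, 0, 1]].
T² = P·diag(25, 9, 36)·P⁻¹ = [[-7, -16, -70], [32, 41, 59], [0, 0, 36]].
The requested entry is -7.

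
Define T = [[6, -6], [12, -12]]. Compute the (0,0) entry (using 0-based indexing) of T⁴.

-1296

Characteristic polynomial: r^2 + 6r = r(r + 6), so the eigenvalues are -6, 0.
r=-6: eigenvector (1, 2).
r=0: eigenvector (1, 1).
P = [[1, 1], [2, 1]], D = diag(-6, 0), P⁻¹ = [[-1, 1], [2, -1]].
T⁴ = P·diag(1296, 0)·P⁻¹ = [[-1296, 1296], [-2592, 2592]].
The requested entry is -1296.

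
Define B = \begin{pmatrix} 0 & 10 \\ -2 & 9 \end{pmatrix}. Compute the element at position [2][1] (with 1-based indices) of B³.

-122

Characteristic polynomial: r^2 - 9r + 20 = (r - 5)(r - 4), so the eigenvalues are 4, 5.
r=4: eigenvector (5, 2).
r=5: eigenvector (2, 1).
P = [[5, 2], [2, 1]], D = diag(4, 5), P⁻¹ = [[1, -2], [-2, 5]].
B³ = P·diag(64, 125)·P⁻¹ = [[-180, 610], [-122, 369]].
The requested entry is -122.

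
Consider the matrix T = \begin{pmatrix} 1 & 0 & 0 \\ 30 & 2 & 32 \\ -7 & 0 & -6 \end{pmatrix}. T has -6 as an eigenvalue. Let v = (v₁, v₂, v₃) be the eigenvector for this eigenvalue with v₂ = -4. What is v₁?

T + 6I = [[7, 0, 0], [30, 8, 32], [-7, 0, 0]].
Solving (T + 6I)v = 0 gives the eigenspace spanned by (0, -4, 1).
With v₂ = -4, v = (0, -4, 1), so v₁ = 0.

0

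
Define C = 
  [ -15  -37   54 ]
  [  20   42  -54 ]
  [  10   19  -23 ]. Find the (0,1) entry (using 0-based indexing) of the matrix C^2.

27

Characteristic polynomial: μ^3 - 4μ^2 - 25μ + 100 = (μ - 5)(μ - 4)(μ + 5), so the eigenvalues are -5, 4, 5.
μ=5: eigenvector (-1, 2, 1).
μ=4: eigenvector (-3, 3, 1).
μ=-5: eigenvector (-2, 2, 1).
P = [[-1, -3, -2], [2, 3, 2], [1, 1, 1]], D = diag(5, 4, -5), P⁻¹ = [[1, 1, 0], [0, 1, -2], [-1, -2, 3]].
C² = P·diag(25, 16, 25)·P⁻¹ = [[25, 27, -54], [0, -2, 54], [0, -9, 43]].
The requested entry is 27.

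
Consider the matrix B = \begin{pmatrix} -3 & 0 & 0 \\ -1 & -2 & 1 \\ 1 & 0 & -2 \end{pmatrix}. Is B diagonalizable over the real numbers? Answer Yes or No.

Characteristic polynomial: p(t) = t^3 + 7t^2 + 16t + 12 = (t + 2)^2(t + 3).
t = -2 has algebraic multiplicity 2; rank(B + 2I) = 2, so geometric multiplicity = 1.
Geometric multiplicity < algebraic multiplicity, so B is not diagonalizable.

No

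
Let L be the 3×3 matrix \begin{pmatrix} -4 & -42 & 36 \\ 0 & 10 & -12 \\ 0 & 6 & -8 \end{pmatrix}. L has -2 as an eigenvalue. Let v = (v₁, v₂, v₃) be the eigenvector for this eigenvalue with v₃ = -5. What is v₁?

L + 2I = [[-2, -42, 36], [0, 12, -12], [0, 6, -6]].
Solving (L + 2I)v = 0 gives the eigenspace spanned by (15, -5, -5).
With v₃ = -5, v = (15, -5, -5), so v₁ = 15.

15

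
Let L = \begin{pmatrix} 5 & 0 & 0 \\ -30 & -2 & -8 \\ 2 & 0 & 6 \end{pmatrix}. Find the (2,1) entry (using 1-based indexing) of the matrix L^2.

-106

Characteristic polynomial: s^3 - 9s^2 + 8s + 60 = (s - 6)(s - 5)(s + 2), so the eigenvalues are -2, 5, 6.
s=-2: eigenvector (0, 1, 0).
s=5: eigenvector (1, -2, -2).
s=6: eigenvector (0, -1, 1).
P = [[0, 1, 0], [1, -2, -1], [0, -2, 1]], D = diag(-2, 5, 6), P⁻¹ = [[4, 1, 1], [1, 0, 0], [2, 0, 1]].
L² = P·diag(4, 25, 36)·P⁻¹ = [[25, 0, 0], [-106, 4, -32], [22, 0, 36]].
The requested entry is -106.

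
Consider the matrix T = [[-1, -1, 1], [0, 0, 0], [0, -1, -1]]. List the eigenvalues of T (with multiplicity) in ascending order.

-1, -1, 0

Characteristic polynomial: p(s) = s^3 + 2s^2 + s = s(s + 1)^2.
Roots (with multiplicity): -1, -1, 0.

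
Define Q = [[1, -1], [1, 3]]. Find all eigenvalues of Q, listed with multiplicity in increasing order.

Characteristic polynomial: p(λ) = λ^2 - 4λ + 4 = (λ - 2)^2.
Roots (with multiplicity): 2, 2.

2, 2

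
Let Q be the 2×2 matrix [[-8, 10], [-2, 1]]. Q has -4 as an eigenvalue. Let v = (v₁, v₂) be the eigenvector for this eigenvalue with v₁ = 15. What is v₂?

Q + 4I = [[-4, 10], [-2, 5]].
Solving (Q + 4I)v = 0 gives the eigenspace spanned by (15, 6).
With v₁ = 15, v = (15, 6), so v₂ = 6.

6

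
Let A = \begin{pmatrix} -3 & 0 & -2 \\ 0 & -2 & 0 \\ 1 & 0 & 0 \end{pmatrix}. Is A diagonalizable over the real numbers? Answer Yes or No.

Characteristic polynomial: p(λ) = λ^3 + 5λ^2 + 8λ + 4 = (λ + 1)(λ + 2)^2.
λ = -2 has algebraic multiplicity 2; rank(A + 2I) = 1, so geometric multiplicity = 2.
Every eigenvalue has geometric = algebraic multiplicity, so A is diagonalizable.

Yes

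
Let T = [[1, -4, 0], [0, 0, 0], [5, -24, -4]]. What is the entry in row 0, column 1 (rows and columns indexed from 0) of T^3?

-4

Characteristic polynomial: μ^3 + 3μ^2 - 4μ = μ(μ - 1)(μ + 4), so the eigenvalues are -4, 0, 1.
μ=1: eigenvector (1, 0, 1).
μ=0: eigenvector (4, 1, -1).
μ=-4: eigenvector (0, 0, 1).
P = [[1, 4, 0], [0, 1, 0], [1, -1, 1]], D = diag(1, 0, -4), P⁻¹ = [[1, -4, 0], [0, 1, 0], [-1, 5, 1]].
T³ = P·diag(1, 0, -64)·P⁻¹ = [[1, -4, 0], [0, 0, 0], [65, -324, -64]].
The requested entry is -4.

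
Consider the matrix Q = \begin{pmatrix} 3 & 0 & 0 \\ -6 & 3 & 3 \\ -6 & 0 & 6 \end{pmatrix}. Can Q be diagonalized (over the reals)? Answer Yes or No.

Yes

Characteristic polynomial: p(t) = t^3 - 12t^2 + 45t - 54 = (t - 6)(t - 3)^2.
t = 3 has algebraic multiplicity 2; rank(Q − 3I) = 1, so geometric multiplicity = 2.
Every eigenvalue has geometric = algebraic multiplicity, so Q is diagonalizable.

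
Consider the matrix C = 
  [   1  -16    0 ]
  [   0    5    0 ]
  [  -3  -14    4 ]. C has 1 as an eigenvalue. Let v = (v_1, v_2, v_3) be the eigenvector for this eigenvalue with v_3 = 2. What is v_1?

2

C − 1I = [[0, -16, 0], [0, 4, 0], [-3, -14, 3]].
Solving (C − 1I)v = 0 gives the eigenspace spanned by (2, 0, 2).
With v_3 = 2, v = (2, 0, 2), so v_1 = 2.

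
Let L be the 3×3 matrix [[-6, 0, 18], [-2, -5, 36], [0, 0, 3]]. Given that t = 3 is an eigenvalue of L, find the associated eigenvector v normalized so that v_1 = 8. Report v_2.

L − 3I = [[-9, 0, 18], [-2, -8, 36], [0, 0, 0]].
Solving (L − 3I)v = 0 gives the eigenspace spanned by (8, 16, 4).
With v_1 = 8, v = (8, 16, 4), so v_2 = 16.

16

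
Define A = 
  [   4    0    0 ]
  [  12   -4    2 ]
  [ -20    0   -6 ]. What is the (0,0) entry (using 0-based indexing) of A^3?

64

Characteristic polynomial: s^3 + 6s^2 - 16s - 96 = (s - 4)(s + 4)(s + 6), so the eigenvalues are -6, -4, 4.
s=4: eigenvector (1, 1, -2).
s=-6: eigenvector (0, -1, 1).
s=-4: eigenvector (0, 1, 0).
P = [[1, 0, 0], [1, -1, 1], [-2, 1, 0]], D = diag(4, -6, -4), P⁻¹ = [[1, 0, 0], [2, 0, 1], [1, 1, 1]].
A³ = P·diag(64, -216, -64)·P⁻¹ = [[64, 0, 0], [432, -64, 152], [-560, 0, -216]].
The requested entry is 64.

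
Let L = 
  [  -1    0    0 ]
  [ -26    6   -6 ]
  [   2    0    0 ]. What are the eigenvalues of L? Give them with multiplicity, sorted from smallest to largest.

Characteristic polynomial: p(s) = s^3 - 5s^2 - 6s = s(s - 6)(s + 1).
Roots (with multiplicity): -1, 0, 6.

-1, 0, 6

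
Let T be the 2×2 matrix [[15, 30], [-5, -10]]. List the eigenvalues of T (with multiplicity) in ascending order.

Characteristic polynomial: p(μ) = μ^2 - 5μ = μ(μ - 5).
Roots (with multiplicity): 0, 5.

0, 5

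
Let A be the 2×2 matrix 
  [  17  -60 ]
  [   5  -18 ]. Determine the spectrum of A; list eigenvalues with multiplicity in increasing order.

-3, 2

Characteristic polynomial: p(μ) = μ^2 + μ - 6 = (μ - 2)(μ + 3).
Roots (with multiplicity): -3, 2.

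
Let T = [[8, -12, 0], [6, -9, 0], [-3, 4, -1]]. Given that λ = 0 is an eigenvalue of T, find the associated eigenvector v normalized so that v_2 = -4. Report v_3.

T = [[8, -12, 0], [6, -9, 0], [-3, 4, -1]].
Solving (T)v = 0 gives the eigenspace spanned by (-6, -4, 2).
With v_2 = -4, v = (-6, -4, 2), so v_3 = 2.

2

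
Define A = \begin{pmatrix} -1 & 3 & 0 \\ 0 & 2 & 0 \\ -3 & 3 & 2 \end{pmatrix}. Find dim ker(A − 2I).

2

A − 2I = [[-3, 3, 0], [0, 0, 0], [-3, 3, 0]].
This matrix has rank 1, so its null space has dimension 3 − 1 = 2.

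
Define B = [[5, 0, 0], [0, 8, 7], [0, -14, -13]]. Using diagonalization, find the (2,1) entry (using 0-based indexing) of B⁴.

2590

Characteristic polynomial: λ^3 - 31λ + 30 = (λ - 5)(λ - 1)(λ + 6), so the eigenvalues are -6, 1, 5.
λ=1: eigenvector (0, -1, 1).
λ=-6: eigenvector (0, -1, 2).
λ=5: eigenvector (1, 0, 0).
P = [[0, 0, 1], [-1, -1, 0], [1, 2, 0]], D = diag(1, -6, 5), P⁻¹ = [[0, -2, -1], [0, 1, 1], [1, 0, 0]].
B⁴ = P·diag(1, 1296, 625)·P⁻¹ = [[625, 0, 0], [0, -1294, -1295], [0, 2590, 2591]].
The requested entry is 2590.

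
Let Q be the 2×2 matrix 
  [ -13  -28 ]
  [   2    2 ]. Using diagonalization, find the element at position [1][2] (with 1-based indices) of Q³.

Characteristic polynomial: s^2 + 11s + 30 = (s + 5)(s + 6), so the eigenvalues are -6, -5.
s=-6: eigenvector (-4, 1).
s=-5: eigenvector (-7, 2).
P = [[-4, -7], [1, 2]], D = diag(-6, -5), P⁻¹ = [[-2, -7], [1, 4]].
Q³ = P·diag(-216, -125)·P⁻¹ = [[-853, -2548], [182, 512]].
The requested entry is -2548.

-2548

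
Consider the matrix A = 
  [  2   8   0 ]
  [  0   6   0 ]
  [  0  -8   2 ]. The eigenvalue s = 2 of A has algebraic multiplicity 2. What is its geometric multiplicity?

A − 2I = [[0, 8, 0], [0, 4, 0], [0, -8, 0]].
This matrix has rank 1, so its null space has dimension 3 − 1 = 2.

2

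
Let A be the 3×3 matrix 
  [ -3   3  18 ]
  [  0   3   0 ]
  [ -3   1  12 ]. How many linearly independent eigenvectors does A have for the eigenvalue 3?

A − 3I = [[-6, 3, 18], [0, 0, 0], [-3, 1, 9]].
This matrix has rank 2, so its null space has dimension 3 − 2 = 1.

1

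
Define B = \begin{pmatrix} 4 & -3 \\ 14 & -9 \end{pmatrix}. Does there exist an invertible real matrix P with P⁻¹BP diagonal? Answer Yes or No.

Characteristic polynomial: p(s) = s^2 + 5s + 6 = (s + 2)(s + 3).
All 2 eigenvalues are distinct, so B is diagonalizable.

Yes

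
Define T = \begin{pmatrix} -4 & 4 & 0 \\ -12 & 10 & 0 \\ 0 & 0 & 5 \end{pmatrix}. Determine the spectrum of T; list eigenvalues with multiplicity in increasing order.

Characteristic polynomial: p(μ) = μ^3 - 11μ^2 + 38μ - 40 = (μ - 5)(μ - 4)(μ - 2).
Roots (with multiplicity): 2, 4, 5.

2, 4, 5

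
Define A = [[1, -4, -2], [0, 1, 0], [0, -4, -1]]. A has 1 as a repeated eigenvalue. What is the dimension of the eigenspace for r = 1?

A − 1I = [[0, -4, -2], [0, 0, 0], [0, -4, -2]].
This matrix has rank 1, so its null space has dimension 3 − 1 = 2.

2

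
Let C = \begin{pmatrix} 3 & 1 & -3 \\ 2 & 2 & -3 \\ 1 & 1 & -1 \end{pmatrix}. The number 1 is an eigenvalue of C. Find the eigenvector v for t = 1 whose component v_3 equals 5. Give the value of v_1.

5

C − 1I = [[2, 1, -3], [2, 1, -3], [1, 1, -2]].
Solving (C − 1I)v = 0 gives the eigenspace spanned by (5, 5, 5).
With v_3 = 5, v = (5, 5, 5), so v_1 = 5.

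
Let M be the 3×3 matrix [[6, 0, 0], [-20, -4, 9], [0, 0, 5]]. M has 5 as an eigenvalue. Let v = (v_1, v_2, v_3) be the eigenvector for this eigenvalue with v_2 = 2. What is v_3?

2

M − 5I = [[1, 0, 0], [-20, -9, 9], [0, 0, 0]].
Solving (M − 5I)v = 0 gives the eigenspace spanned by (0, 2, 2).
With v_2 = 2, v = (0, 2, 2), so v_3 = 2.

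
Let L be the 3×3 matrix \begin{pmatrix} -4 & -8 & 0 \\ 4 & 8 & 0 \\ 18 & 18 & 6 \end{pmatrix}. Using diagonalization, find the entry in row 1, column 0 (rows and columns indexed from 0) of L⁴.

256

Characteristic polynomial: μ^3 - 10μ^2 + 24μ = μ(μ - 6)(μ - 4), so the eigenvalues are 0, 4, 6.
μ=4: eigenvector (1, -1, 0).
μ=0: eigenvector (2, -1, -3).
μ=6: eigenvector (0, 0, 1).
P = [[1, 2, 0], [-1, -1, 0], [0, -3, 1]], D = diag(4, 0, 6), P⁻¹ = [[-1, -2, 0], [1, 1, 0], [3, 3, 1]].
L⁴ = P·diag(256, 0, 1296)·P⁻¹ = [[-256, -512, 0], [256, 512, 0], [3888, 3888, 1296]].
The requested entry is 256.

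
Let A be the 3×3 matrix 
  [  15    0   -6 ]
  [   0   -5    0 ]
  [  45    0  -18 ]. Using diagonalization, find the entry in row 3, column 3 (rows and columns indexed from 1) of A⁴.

486

Characteristic polynomial: μ^3 + 8μ^2 + 15μ = μ(μ + 3)(μ + 5), so the eigenvalues are -5, -3, 0.
μ=-3: eigenvector (1, 0, 3).
μ=-5: eigenvector (0, 1, 0).
μ=0: eigenvector (-2, 0, -5).
P = [[1, 0, -2], [0, 1, 0], [3, 0, -5]], D = diag(-3, -5, 0), P⁻¹ = [[-5, 0, 2], [0, 1, 0], [-3, 0, 1]].
A⁴ = P·diag(81, 625, 0)·P⁻¹ = [[-405, 0, 162], [0, 625, 0], [-1215, 0, 486]].
The requested entry is 486.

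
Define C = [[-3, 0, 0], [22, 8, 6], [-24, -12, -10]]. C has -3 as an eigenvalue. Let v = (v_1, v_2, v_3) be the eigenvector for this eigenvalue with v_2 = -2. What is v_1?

1

C + 3I = [[0, 0, 0], [22, 11, 6], [-24, -12, -7]].
Solving (C + 3I)v = 0 gives the eigenspace spanned by (1, -2, 0).
With v_2 = -2, v = (1, -2, 0), so v_1 = 1.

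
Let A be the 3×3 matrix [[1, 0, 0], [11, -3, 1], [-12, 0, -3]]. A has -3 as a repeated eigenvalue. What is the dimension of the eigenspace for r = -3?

1

A + 3I = [[4, 0, 0], [11, 0, 1], [-12, 0, 0]].
This matrix has rank 2, so its null space has dimension 3 − 2 = 1.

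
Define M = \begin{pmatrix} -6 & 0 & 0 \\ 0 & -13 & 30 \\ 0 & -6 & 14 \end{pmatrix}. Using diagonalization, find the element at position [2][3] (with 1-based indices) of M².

30

Characteristic polynomial: t^3 + 5t^2 - 8t - 12 = (t - 2)(t + 1)(t + 6), so the eigenvalues are -6, -1, 2.
t=-1: eigenvector (0, 5, 2).
t=-6: eigenvector (1, 0, 0).
t=2: eigenvector (0, 2, 1).
P = [[0, 1, 0], [5, 0, 2], [2, 0, 1]], D = diag(-1, -6, 2), P⁻¹ = [[0, 1, -2], [1, 0, 0], [0, -2, 5]].
M² = P·diag(1, 36, 4)·P⁻¹ = [[36, 0, 0], [0, -11, 30], [0, -6, 16]].
The requested entry is 30.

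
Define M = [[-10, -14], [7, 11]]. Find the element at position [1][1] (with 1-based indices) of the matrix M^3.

Characteristic polynomial: s^2 - s - 12 = (s - 4)(s + 3), so the eigenvalues are -3, 4.
s=-3: eigenvector (2, -1).
s=4: eigenvector (-1, 1).
P = [[2, -1], [-1, 1]], D = diag(-3, 4), P⁻¹ = [[1, 1], [1, 2]].
M³ = P·diag(-27, 64)·P⁻¹ = [[-118, -182], [91, 155]].
The requested entry is -118.

-118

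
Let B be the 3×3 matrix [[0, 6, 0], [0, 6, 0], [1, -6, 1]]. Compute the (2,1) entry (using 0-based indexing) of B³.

Characteristic polynomial: r^3 - 7r^2 + 6r = r(r - 6)(r - 1), so the eigenvalues are 0, 1, 6.
r=0: eigenvector (1, 0, -1).
r=6: eigenvector (1, 1, -1).
r=1: eigenvector (0, 0, 1).
P = [[1, 1, 0], [0, 1, 0], [-1, -1, 1]], D = diag(0, 6, 1), P⁻¹ = [[1, -1, 0], [0, 1, 0], [1, 0, 1]].
B³ = P·diag(0, 216, 1)·P⁻¹ = [[0, 216, 0], [0, 216, 0], [1, -216, 1]].
The requested entry is -216.

-216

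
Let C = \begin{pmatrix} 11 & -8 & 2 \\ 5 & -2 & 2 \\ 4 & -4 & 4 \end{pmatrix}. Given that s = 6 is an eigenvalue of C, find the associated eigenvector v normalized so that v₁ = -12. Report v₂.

C − 6I = [[5, -8, 2], [5, -8, 2], [4, -4, -2]].
Solving (C − 6I)v = 0 gives the eigenspace spanned by (-12, -9, -6).
With v₁ = -12, v = (-12, -9, -6), so v₂ = -9.

-9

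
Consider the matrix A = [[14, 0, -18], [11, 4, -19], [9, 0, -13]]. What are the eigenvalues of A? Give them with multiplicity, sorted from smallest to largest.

Characteristic polynomial: p(λ) = λ^3 - 5λ^2 - 16λ + 80 = (λ - 5)(λ - 4)(λ + 4).
Roots (with multiplicity): -4, 4, 5.

-4, 4, 5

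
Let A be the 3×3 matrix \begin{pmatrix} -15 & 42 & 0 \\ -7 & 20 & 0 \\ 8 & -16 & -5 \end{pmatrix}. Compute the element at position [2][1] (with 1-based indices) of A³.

Characteristic polynomial: λ^3 - 31λ - 30 = (λ - 6)(λ + 1)(λ + 5), so the eigenvalues are -5, -1, 6.
λ=6: eigenvector (2, 1, 0).
λ=-1: eigenvector (3, 1, 2).
λ=-5: eigenvector (0, 0, 1).
P = [[2, 3, 0], [1, 1, 0], [0, 2, 1]], D = diag(6, -1, -5), P⁻¹ = [[-1, 3, 0], [1, -2, 0], [-2, 4, 1]].
A³ = P·diag(216, -1, -125)·P⁻¹ = [[-435, 1302, 0], [-217, 650, 0], [248, -496, -125]].
The requested entry is -217.

-217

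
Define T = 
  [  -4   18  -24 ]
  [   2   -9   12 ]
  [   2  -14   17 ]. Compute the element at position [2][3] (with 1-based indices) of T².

Characteristic polynomial: μ^3 - 4μ^2 - 5μ = μ(μ - 5)(μ + 1), so the eigenvalues are -1, 0, 5.
μ=5: eigenvector (-4, 2, 3).
μ=-1: eigenvector (-2, 1, 1).
μ=0: eigenvector (-3, 2, 2).
P = [[-4, -2, -3], [2, 1, 2], [3, 1, 2]], D = diag(5, -1, 0), P⁻¹ = [[0, -1, 1], [-2, -1, -2], [1, 2, 0]].
T² = P·diag(25, 1, 0)·P⁻¹ = [[4, 102, -96], [-2, -51, 48], [-2, -76, 73]].
The requested entry is 48.

48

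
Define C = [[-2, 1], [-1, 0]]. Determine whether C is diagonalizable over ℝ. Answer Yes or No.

No

Characteristic polynomial: p(r) = r^2 + 2r + 1 = (r + 1)^2.
r = -1 has algebraic multiplicity 2; rank(C + 1I) = 1, so geometric multiplicity = 1.
Geometric multiplicity < algebraic multiplicity, so C is not diagonalizable.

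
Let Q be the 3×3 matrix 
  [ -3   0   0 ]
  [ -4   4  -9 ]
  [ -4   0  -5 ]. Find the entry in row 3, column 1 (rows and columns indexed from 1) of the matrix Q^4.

Characteristic polynomial: s^3 + 4s^2 - 17s - 60 = (s - 4)(s + 3)(s + 5), so the eigenvalues are -5, -3, 4.
s=-3: eigenvector (1, -2, -2).
s=4: eigenvector (0, 1, 0).
s=-5: eigenvector (0, 1, 1).
P = [[1, 0, 0], [-2, 1, 1], [-2, 0, 1]], D = diag(-3, 4, -5), P⁻¹ = [[1, 0, 0], [0, 1, -1], [2, 0, 1]].
Q⁴ = P·diag(81, 256, 625)·P⁻¹ = [[81, 0, 0], [1088, 256, 369], [1088, 0, 625]].
The requested entry is 1088.

1088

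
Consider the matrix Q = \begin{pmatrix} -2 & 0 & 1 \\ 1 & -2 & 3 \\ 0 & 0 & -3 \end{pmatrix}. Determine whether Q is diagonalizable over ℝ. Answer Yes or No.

No

Characteristic polynomial: p(s) = s^3 + 7s^2 + 16s + 12 = (s + 2)^2(s + 3).
s = -2 has algebraic multiplicity 2; rank(Q + 2I) = 2, so geometric multiplicity = 1.
Geometric multiplicity < algebraic multiplicity, so Q is not diagonalizable.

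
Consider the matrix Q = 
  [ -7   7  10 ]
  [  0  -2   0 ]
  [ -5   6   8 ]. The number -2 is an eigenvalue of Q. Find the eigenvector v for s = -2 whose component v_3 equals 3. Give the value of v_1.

Q + 2I = [[-5, 7, 10], [0, 0, 0], [-5, 6, 10]].
Solving (Q + 2I)v = 0 gives the eigenspace spanned by (6, 0, 3).
With v_3 = 3, v = (6, 0, 3), so v_1 = 6.

6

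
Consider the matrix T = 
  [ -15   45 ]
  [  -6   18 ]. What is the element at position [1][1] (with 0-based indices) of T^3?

Characteristic polynomial: λ^2 - 3λ = λ(λ - 3), so the eigenvalues are 0, 3.
λ=3: eigenvector (-5, -2).
λ=0: eigenvector (3, 1).
P = [[-5, 3], [-2, 1]], D = diag(3, 0), P⁻¹ = [[1, -3], [2, -5]].
T³ = P·diag(27, 0)·P⁻¹ = [[-135, 405], [-54, 162]].
The requested entry is 162.

162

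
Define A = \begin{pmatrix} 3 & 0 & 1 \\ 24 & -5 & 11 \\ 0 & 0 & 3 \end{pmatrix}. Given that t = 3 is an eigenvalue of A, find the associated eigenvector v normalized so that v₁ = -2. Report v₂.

-6

A − 3I = [[0, 0, 1], [24, -8, 11], [0, 0, 0]].
Solving (A − 3I)v = 0 gives the eigenspace spanned by (-2, -6, 0).
With v₁ = -2, v = (-2, -6, 0), so v₂ = -6.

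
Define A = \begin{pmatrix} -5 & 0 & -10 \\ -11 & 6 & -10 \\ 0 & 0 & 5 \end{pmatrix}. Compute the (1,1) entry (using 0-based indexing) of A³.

216

Characteristic polynomial: μ^3 - 6μ^2 - 25μ + 150 = (μ - 6)(μ - 5)(μ + 5), so the eigenvalues are -5, 5, 6.
μ=-5: eigenvector (1, 1, 0).
μ=6: eigenvector (0, 1, 0).
μ=5: eigenvector (-1, -1, 1).
P = [[1, 0, -1], [1, 1, -1], [0, 0, 1]], D = diag(-5, 6, 5), P⁻¹ = [[1, 0, 1], [-1, 1, 0], [0, 0, 1]].
A³ = P·diag(-125, 216, 125)·P⁻¹ = [[-125, 0, -250], [-341, 216, -250], [0, 0, 125]].
The requested entry is 216.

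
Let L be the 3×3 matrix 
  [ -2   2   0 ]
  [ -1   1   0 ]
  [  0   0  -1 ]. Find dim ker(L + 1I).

L + 1I = [[-1, 2, 0], [-1, 2, 0], [0, 0, 0]].
This matrix has rank 1, so its null space has dimension 3 − 1 = 2.

2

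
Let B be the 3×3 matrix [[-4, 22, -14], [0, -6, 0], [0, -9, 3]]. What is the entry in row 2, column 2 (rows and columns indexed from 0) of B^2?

9

Characteristic polynomial: t^3 + 7t^2 - 6t - 72 = (t - 3)(t + 4)(t + 6), so the eigenvalues are -6, -4, 3.
t=-4: eigenvector (1, 0, 0).
t=3: eigenvector (2, 0, -1).
t=-6: eigenvector (-4, 1, 1).
P = [[1, 2, -4], [0, 0, 1], [0, -1, 1]], D = diag(-4, 3, -6), P⁻¹ = [[1, 2, 2], [0, 1, -1], [0, 1, 0]].
B² = P·diag(16, 9, 36)·P⁻¹ = [[16, -94, 14], [0, 36, 0], [0, 27, 9]].
The requested entry is 9.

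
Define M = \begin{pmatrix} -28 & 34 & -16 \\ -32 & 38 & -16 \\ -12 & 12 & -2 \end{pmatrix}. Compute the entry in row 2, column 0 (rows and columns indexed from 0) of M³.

Characteristic polynomial: t^3 - 8t^2 + 4t + 48 = (t - 6)(t - 4)(t + 2), so the eigenvalues are -2, 4, 6.
t=4: eigenvector (1, 0, -2).
t=6: eigenvector (1, 1, 0).
t=-2: eigenvector (2, 2, 1).
P = [[1, 1, 2], [0, 1, 2], [-2, 0, 1]], D = diag(4, 6, -2), P⁻¹ = [[1, -1, 0], [-4, 5, -2], [2, -2, 1]].
M³ = P·diag(64, 216, -8)·P⁻¹ = [[-832, 1048, -448], [-896, 1112, -448], [-144, 144, -8]].
The requested entry is -144.

-144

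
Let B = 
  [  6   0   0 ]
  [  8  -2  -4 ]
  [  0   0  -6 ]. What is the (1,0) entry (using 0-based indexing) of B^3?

Characteristic polynomial: μ^3 + 2μ^2 - 36μ - 72 = (μ - 6)(μ + 2)(μ + 6), so the eigenvalues are -6, -2, 6.
μ=6: eigenvector (1, 1, 0).
μ=-2: eigenvector (0, 1, 0).
μ=-6: eigenvector (0, 1, 1).
P = [[1, 0, 0], [1, 1, 1], [0, 0, 1]], D = diag(6, -2, -6), P⁻¹ = [[1, 0, 0], [-1, 1, -1], [0, 0, 1]].
B³ = P·diag(216, -8, -216)·P⁻¹ = [[216, 0, 0], [224, -8, -208], [0, 0, -216]].
The requested entry is 224.

224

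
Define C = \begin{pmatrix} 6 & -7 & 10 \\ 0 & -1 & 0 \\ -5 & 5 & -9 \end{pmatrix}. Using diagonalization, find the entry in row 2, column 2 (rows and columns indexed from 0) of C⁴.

511

Characteristic polynomial: μ^3 + 4μ^2 - μ - 4 = (μ - 1)(μ + 1)(μ + 4), so the eigenvalues are -4, -1, 1.
μ=-1: eigenvector (1, 1, 0).
μ=-4: eigenvector (-1, 0, 1).
μ=1: eigenvector (-2, 0, 1).
P = [[1, -1, -2], [1, 0, 0], [0, 1, 1]], D = diag(-1, -4, 1), P⁻¹ = [[0, 1, 0], [1, -1, 2], [-1, 1, -1]].
C⁴ = P·diag(1, 256, 1)·P⁻¹ = [[-254, 255, -510], [0, 1, 0], [255, -255, 511]].
The requested entry is 511.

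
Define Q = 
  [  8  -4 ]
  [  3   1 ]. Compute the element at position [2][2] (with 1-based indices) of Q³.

Characteristic polynomial: r^2 - 9r + 20 = (r - 5)(r - 4), so the eigenvalues are 4, 5.
r=5: eigenvector (4, 3).
r=4: eigenvector (1, 1).
P = [[4, 1], [3, 1]], D = diag(5, 4), P⁻¹ = [[1, -1], [-3, 4]].
Q³ = P·diag(125, 64)·P⁻¹ = [[308, -244], [183, -119]].
The requested entry is -119.

-119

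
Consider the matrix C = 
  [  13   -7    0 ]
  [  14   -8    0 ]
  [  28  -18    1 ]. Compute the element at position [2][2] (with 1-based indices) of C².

Characteristic polynomial: λ^3 - 6λ^2 - λ + 6 = (λ - 6)(λ - 1)(λ + 1), so the eigenvalues are -1, 1, 6.
λ=6: eigenvector (1, 1, 2).
λ=-1: eigenvector (1, 2, 4).
λ=1: eigenvector (0, 0, 1).
P = [[1, 1, 0], [1, 2, 0], [2, 4, 1]], D = diag(6, -1, 1), P⁻¹ = [[2, -1, 0], [-1, 1, 0], [0, -2, 1]].
C² = P·diag(36, 1, 1)·P⁻¹ = [[71, -35, 0], [70, -34, 0], [140, -70, 1]].
The requested entry is -34.

-34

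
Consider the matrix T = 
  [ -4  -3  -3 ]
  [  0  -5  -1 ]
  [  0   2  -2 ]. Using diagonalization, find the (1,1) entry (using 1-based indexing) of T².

Characteristic polynomial: r^3 + 11r^2 + 40r + 48 = (r + 3)(r + 4)^2, so the eigenvalues are -4, -4, -3.
r=-4: eigenvector (1, 0, 0).
r=-3: eigenvector (3, 1, -2).
r=-4: eigenvector (1, 1, -1).
P = [[1, 3, 1], [0, 1, 1], [0, -2, -1]], D = diag(-4, -3, -4), P⁻¹ = [[1, 1, 2], [0, -1, -1], [0, 2, 1]].
T² = P·diag(16, 9, 16)·P⁻¹ = [[16, 21, 21], [0, 23, 7], [0, -14, 2]].
The requested entry is 16.

16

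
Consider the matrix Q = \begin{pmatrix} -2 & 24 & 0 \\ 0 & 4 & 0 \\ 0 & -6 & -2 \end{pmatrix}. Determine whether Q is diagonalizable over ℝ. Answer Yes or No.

Characteristic polynomial: p(s) = s^3 - 12s - 16 = (s - 4)(s + 2)^2.
s = -2 has algebraic multiplicity 2; rank(Q + 2I) = 1, so geometric multiplicity = 2.
Every eigenvalue has geometric = algebraic multiplicity, so Q is diagonalizable.

Yes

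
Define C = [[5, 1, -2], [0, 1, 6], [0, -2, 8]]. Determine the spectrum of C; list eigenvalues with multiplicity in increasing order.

Characteristic polynomial: p(r) = r^3 - 14r^2 + 65r - 100 = (r - 5)^2(r - 4).
Roots (with multiplicity): 4, 5, 5.

4, 5, 5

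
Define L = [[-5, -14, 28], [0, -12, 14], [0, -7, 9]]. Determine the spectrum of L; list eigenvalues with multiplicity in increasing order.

-5, -5, 2

Characteristic polynomial: p(r) = r^3 + 8r^2 + 5r - 50 = (r - 2)(r + 5)^2.
Roots (with multiplicity): -5, -5, 2.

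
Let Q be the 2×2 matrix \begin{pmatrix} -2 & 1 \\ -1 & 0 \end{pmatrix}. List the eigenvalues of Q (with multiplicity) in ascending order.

-1, -1

Characteristic polynomial: p(λ) = λ^2 + 2λ + 1 = (λ + 1)^2.
Roots (with multiplicity): -1, -1.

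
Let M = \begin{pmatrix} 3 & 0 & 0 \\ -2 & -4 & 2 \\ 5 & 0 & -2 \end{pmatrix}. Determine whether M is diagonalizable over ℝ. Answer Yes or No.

Characteristic polynomial: p(r) = r^3 + 3r^2 - 10r - 24 = (r - 3)(r + 2)(r + 4).
All 3 eigenvalues are distinct, so M is diagonalizable.

Yes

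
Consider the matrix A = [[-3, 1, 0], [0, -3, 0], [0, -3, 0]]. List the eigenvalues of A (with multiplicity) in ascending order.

-3, -3, 0

Characteristic polynomial: p(μ) = μ^3 + 6μ^2 + 9μ = μ(μ + 3)^2.
Roots (with multiplicity): -3, -3, 0.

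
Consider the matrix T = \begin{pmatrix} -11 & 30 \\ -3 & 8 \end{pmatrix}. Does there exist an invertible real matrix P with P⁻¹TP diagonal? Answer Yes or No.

Characteristic polynomial: p(r) = r^2 + 3r + 2 = (r + 1)(r + 2).
All 2 eigenvalues are distinct, so T is diagonalizable.

Yes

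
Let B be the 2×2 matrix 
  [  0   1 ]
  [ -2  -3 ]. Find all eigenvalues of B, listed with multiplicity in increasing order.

Characteristic polynomial: p(s) = s^2 + 3s + 2 = (s + 1)(s + 2).
Roots (with multiplicity): -2, -1.

-2, -1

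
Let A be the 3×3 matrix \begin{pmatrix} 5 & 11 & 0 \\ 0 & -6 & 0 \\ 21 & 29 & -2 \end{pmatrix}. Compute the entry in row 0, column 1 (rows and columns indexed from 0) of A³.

Characteristic polynomial: r^3 + 3r^2 - 28r - 60 = (r - 5)(r + 2)(r + 6), so the eigenvalues are -6, -2, 5.
r=-2: eigenvector (0, 0, 1).
r=-6: eigenvector (-1, 1, -2).
r=5: eigenvector (1, 0, 3).
P = [[0, -1, 1], [0, 1, 0], [1, -2, 3]], D = diag(-2, -6, 5), P⁻¹ = [[-3, -1, 1], [0, 1, 0], [1, 1, 0]].
A³ = P·diag(-8, -216, 125)·P⁻¹ = [[125, 341, 0], [0, -216, 0], [399, 815, -8]].
The requested entry is 341.

341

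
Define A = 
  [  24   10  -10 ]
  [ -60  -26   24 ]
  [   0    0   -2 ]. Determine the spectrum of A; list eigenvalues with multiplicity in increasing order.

-6, -2, 4

Characteristic polynomial: p(μ) = μ^3 + 4μ^2 - 20μ - 48 = (μ - 4)(μ + 2)(μ + 6).
Roots (with multiplicity): -6, -2, 4.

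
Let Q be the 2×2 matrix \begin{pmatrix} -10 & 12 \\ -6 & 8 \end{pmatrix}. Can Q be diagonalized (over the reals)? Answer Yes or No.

Characteristic polynomial: p(λ) = λ^2 + 2λ - 8 = (λ - 2)(λ + 4).
All 2 eigenvalues are distinct, so Q is diagonalizable.

Yes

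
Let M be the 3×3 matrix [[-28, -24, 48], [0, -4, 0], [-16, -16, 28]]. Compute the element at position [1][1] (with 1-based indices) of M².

Characteristic polynomial: t^3 + 4t^2 - 16t - 64 = (t - 4)(t + 4)^2, so the eigenvalues are -4, -4, 4.
t=4: eigenvector (-3, 0, -2).
t=-4: eigenvector (-1, 1, 0).
t=-4: eigenvector (3, -1, 1).
P = [[-3, -1, 3], [0, 1, -1], [-2, 0, 1]], D = diag(4, -4, -4), P⁻¹ = [[1, 1, -2], [2, 3, -3], [2, 2, -3]].
M² = P·diag(16, 16, 16)·P⁻¹ = [[16, 0, 0], [0, 16, 0], [0, 0, 16]].
The requested entry is 16.

16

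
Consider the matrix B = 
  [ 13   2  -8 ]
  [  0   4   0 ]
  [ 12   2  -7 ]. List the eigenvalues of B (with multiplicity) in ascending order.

1, 4, 5

Characteristic polynomial: p(s) = s^3 - 10s^2 + 29s - 20 = (s - 5)(s - 4)(s - 1).
Roots (with multiplicity): 1, 4, 5.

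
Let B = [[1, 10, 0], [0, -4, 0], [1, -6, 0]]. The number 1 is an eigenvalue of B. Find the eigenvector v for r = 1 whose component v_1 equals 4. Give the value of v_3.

4

B − 1I = [[0, 10, 0], [0, -5, 0], [1, -6, -1]].
Solving (B − 1I)v = 0 gives the eigenspace spanned by (4, 0, 4).
With v_1 = 4, v = (4, 0, 4), so v_3 = 4.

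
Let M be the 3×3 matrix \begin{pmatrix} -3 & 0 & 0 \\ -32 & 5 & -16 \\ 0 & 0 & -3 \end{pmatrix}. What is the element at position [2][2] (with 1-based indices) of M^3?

Characteristic polynomial: s^3 + s^2 - 21s - 45 = (s - 5)(s + 3)^2, so the eigenvalues are -3, -3, 5.
s=5: eigenvector (0, 1, 0).
s=-3: eigenvector (1, 0, -2).
s=-3: eigenvector (0, 2, 1).
P = [[0, 1, 0], [1, 0, 2], [0, -2, 1]], D = diag(5, -3, -3), P⁻¹ = [[-4, 1, -2], [1, 0, 0], [2, 0, 1]].
M³ = P·diag(125, -27, -27)·P⁻¹ = [[-27, 0, 0], [-608, 125, -304], [0, 0, -27]].
The requested entry is 125.

125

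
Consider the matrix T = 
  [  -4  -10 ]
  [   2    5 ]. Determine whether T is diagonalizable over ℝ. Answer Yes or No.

Characteristic polynomial: p(r) = r^2 - r = r(r - 1).
All 2 eigenvalues are distinct, so T is diagonalizable.

Yes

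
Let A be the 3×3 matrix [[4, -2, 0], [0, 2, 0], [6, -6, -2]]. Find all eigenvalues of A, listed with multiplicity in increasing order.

Characteristic polynomial: p(r) = r^3 - 4r^2 - 4r + 16 = (r - 4)(r - 2)(r + 2).
Roots (with multiplicity): -2, 2, 4.

-2, 2, 4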